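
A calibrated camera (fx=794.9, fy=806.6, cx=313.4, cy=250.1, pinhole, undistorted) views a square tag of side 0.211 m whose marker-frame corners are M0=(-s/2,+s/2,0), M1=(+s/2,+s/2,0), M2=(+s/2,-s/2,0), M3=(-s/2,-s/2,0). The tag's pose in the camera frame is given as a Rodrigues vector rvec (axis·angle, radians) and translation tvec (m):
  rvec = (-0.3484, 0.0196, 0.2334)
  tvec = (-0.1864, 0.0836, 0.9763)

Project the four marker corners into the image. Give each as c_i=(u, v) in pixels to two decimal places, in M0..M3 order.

c0=(50.44, 383.31) c1=(221.53, 425.74) c2=(266.37, 258.76) c3=(106.64, 221.33)

Intrinsics K: fx=794.9, fy=806.6, cx=313.4, cy=250.1
Marker side s = 0.211 m; corners in marker frame (Z=0):
  M0 = (-0.1055, +0.1055, 0)
  M1 = (+0.1055, +0.1055, 0)
  M2 = (+0.1055, -0.1055, 0)
  M3 = (-0.1055, -0.1055, 0)
rvec = (-0.3484, 0.0196, 0.2334), |rvec| = θ = 0.41981 rad = 24.053°
Rodrigues: sinθ=0.40759, 1−cosθ=0.08683; R = I + sinθ·[k]× + (1−cosθ)·[k]×²:
    [+0.97297 -0.22997 -0.02104]
    [+0.22324 +0.91335 +0.34051]
    [-0.05909 -0.33600 +0.94001]
t = (-0.1864, 0.0836, 0.9763) m
M0: Pc = R·M0+t = (-0.31331, +0.15641, +0.94709); u = 794.9·(-0.31331)/0.94709 + 313.4 = 50.4353, v = 806.6·(+0.15641)/0.94709 + 250.1 = 383.3064
M1: Pc = R·M1+t = (-0.10801, +0.20351, +0.93462); u = 794.9·(-0.10801)/0.93462 + 313.4 = 221.5338, v = 806.6·(+0.20351)/0.93462 + 250.1 = 425.7353
M2: Pc = R·M2+t = (-0.05949, +0.01079, +1.00551); u = 794.9·(-0.05949)/1.00551 + 313.4 = 266.3708, v = 806.6·(+0.01079)/1.00551 + 250.1 = 258.7578
M3: Pc = R·M3+t = (-0.26479, -0.03631, +1.01798); u = 794.9·(-0.26479)/1.01798 + 313.4 = 106.6392, v = 806.6·(-0.03631)/1.01798 + 250.1 = 221.3291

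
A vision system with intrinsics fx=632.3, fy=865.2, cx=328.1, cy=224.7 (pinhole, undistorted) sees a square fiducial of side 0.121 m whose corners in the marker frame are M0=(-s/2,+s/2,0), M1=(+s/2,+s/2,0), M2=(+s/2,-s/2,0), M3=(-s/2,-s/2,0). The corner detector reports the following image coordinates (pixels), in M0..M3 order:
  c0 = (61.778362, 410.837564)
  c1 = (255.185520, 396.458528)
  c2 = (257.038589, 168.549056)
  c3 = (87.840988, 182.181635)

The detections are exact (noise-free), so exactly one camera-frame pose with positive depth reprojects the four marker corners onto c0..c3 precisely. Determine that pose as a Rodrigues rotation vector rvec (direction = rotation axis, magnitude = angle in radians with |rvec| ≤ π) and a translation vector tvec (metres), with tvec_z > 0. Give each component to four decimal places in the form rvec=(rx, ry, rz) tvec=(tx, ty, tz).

Intrinsics K: fx=632.3, fy=865.2, cx=328.1, cy=224.7
Marker side s = 0.121 m; corners in marker frame (Z=0):
  M0 = (-0.0605, +0.0605, 0)
  M1 = (+0.0605, +0.0605, 0)
  M2 = (+0.0605, -0.0605, 0)
  M3 = (-0.0605, -0.0605, 0)
Detected image corners:
  c0 = (61.778362, 410.837564) px
  c1 = (255.185520, 396.458528) px
  c2 = (257.038589, 168.549056) px
  c3 = (87.840988, 182.181635) px
Planar DLT: solve 8×8 A·h = b for H (H[2,2]=1):
  H  [+1484.90511 -298.71904 +165.70396]
  H  [-127.37788 +1566.24097 +281.88156]
  H  [-0.04088 -1.10671 +1.00000]
B = K⁻¹H; ‖b₁‖=2.373916, ‖b₂‖=2.373916; λ = 2/(‖b₁‖+‖b₂‖) = 0.421245, sign → tz>0 ⇒ λ=+0.421245
r₁ = λ·B[:,0] = (+0.99819,-0.05755,-0.01722); r₂ = λ·B[:,1] = (+0.04290,+0.88364,-0.46620)
r₃ = r₁×r₂ = (+0.04204,+0.46462,+0.88451); SVD([r₁ r₂ r₃]) → R = UVᵀ:
  R  [+0.99819 +0.04290 +0.04204]
  R  [-0.05755 +0.88364 +0.46462]
  R  [-0.01722 -0.46620 +0.88451]
t = (-0.10819, +0.02784, +0.42124) m
tr R = 2.766348; θ = arccos((tr R − 1)/2) = 0.488210 rad = 27.972°
axis k = ((R−Rᵀ)₃₂, (R−Rᵀ)₁₃, (R−Rᵀ)₂₁) / (2 sinθ) = (-0.992242, +0.063173, -0.107074)
rvec = θ·k = (-0.484422, +0.030841, -0.052274)

rvec=(-0.4844, 0.0308, -0.0523) tvec=(-0.1082, 0.0278, 0.4212)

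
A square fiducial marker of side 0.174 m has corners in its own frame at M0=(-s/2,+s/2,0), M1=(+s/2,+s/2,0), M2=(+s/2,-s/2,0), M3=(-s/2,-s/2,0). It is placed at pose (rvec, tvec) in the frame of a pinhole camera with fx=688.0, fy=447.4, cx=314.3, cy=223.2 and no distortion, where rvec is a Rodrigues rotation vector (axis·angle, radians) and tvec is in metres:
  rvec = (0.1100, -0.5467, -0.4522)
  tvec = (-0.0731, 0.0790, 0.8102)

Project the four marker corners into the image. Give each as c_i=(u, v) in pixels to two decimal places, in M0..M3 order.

Intrinsics K: fx=688.0, fy=447.4, cx=314.3, cy=223.2
Marker side s = 0.174 m; corners in marker frame (Z=0):
  M0 = (-0.0870, +0.0870, 0)
  M1 = (+0.0870, +0.0870, 0)
  M2 = (+0.0870, -0.0870, 0)
  M3 = (-0.0870, -0.0870, 0)
rvec = (0.1100, -0.5467, -0.4522), |rvec| = θ = 0.71796 rad = 41.136°
Rodrigues: sinθ=0.65785, 1−cosθ=0.24685; R = I + sinθ·[k]× + (1−cosθ)·[k]×²:
    [+0.75894 +0.38554 -0.52475]
    [-0.44314 +0.89628 +0.01760]
    [+0.47711 +0.21918 +0.85108]
t = (-0.0731, 0.0790, 0.8102) m
M0: Pc = R·M0+t = (-0.10559, +0.19553, +0.78776); u = 688.0·(-0.10559)/0.78776 + 314.3 = 222.0851, v = 447.4·(+0.19553)/0.78776 + 223.2 = 334.2489
M1: Pc = R·M1+t = (+0.02647, +0.11842, +0.87078); u = 688.0·(+0.02647)/0.87078 + 314.3 = 335.2141, v = 447.4·(+0.11842)/0.87078 + 223.2 = 284.0452
M2: Pc = R·M2+t = (-0.04061, -0.03753, +0.83264); u = 688.0·(-0.04061)/0.83264 + 314.3 = 280.7412, v = 447.4·(-0.03753)/0.83264 + 223.2 = 203.0344
M3: Pc = R·M3+t = (-0.17267, +0.03958, +0.74962); u = 688.0·(-0.17267)/0.74962 + 314.3 = 155.8242, v = 447.4·(+0.03958)/0.74962 + 223.2 = 246.8207

c0=(222.09, 334.25) c1=(335.21, 284.05) c2=(280.74, 203.03) c3=(155.82, 246.82)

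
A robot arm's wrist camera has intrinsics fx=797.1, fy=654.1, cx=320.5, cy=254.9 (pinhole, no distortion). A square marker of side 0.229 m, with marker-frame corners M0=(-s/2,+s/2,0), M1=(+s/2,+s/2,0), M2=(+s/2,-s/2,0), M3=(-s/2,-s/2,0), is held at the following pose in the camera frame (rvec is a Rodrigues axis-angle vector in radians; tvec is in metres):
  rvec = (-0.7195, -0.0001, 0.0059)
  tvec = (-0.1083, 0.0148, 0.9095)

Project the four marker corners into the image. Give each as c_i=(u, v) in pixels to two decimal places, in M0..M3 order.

c0=(107.04, 333.54) c1=(325.84, 334.55) c2=(326.01, 207.94) c3=(140.73, 207.14)

Intrinsics K: fx=797.1, fy=654.1, cx=320.5, cy=254.9
Marker side s = 0.229 m; corners in marker frame (Z=0):
  M0 = (-0.1145, +0.1145, 0)
  M1 = (+0.1145, +0.1145, 0)
  M2 = (+0.1145, -0.1145, 0)
  M3 = (-0.1145, -0.1145, 0)
rvec = (-0.7195, -0.0001, 0.0059), |rvec| = θ = 0.71952 rad = 41.226°
Rodrigues: sinθ=0.65903, 1−cosθ=0.24788; R = I + sinθ·[k]× + (1−cosθ)·[k]×²:
    [+0.99998 -0.00537 -0.00212]
    [+0.00544 +0.75212 +0.65900]
    [-0.00194 -0.65901 +0.75214]
t = (-0.1083, 0.0148, 0.9095) m
M0: Pc = R·M0+t = (-0.22341, +0.10029, +0.83427); u = 797.1·(-0.22341)/0.83427 + 320.5 = 107.0400, v = 654.1·(+0.10029)/0.83427 + 254.9 = 333.5355
M1: Pc = R·M1+t = (+0.00558, +0.10154, +0.83382); u = 797.1·(+0.00558)/0.83382 + 320.5 = 325.8374, v = 654.1·(+0.10154)/0.83382 + 254.9 = 334.5544
M2: Pc = R·M2+t = (+0.00681, -0.07069, +0.98473); u = 797.1·(+0.00681)/0.98473 + 320.5 = 326.0147, v = 654.1·(-0.07069)/0.98473 + 254.9 = 207.9415
M3: Pc = R·M3+t = (-0.22218, -0.07194, +0.98518); u = 797.1·(-0.22218)/0.98518 + 320.5 = 140.7333, v = 654.1·(-0.07194)/0.98518 + 254.9 = 207.1359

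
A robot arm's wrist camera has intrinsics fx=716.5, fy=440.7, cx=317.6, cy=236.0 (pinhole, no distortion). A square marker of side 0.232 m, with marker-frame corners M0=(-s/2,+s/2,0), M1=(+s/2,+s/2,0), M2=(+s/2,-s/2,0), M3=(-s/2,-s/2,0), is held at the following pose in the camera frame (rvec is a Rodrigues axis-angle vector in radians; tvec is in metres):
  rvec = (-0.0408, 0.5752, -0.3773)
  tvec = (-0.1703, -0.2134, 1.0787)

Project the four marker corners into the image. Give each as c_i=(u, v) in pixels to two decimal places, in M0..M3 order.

Intrinsics K: fx=716.5, fy=440.7, cx=317.6, cy=236.0
Marker side s = 0.232 m; corners in marker frame (Z=0):
  M0 = (-0.1160, +0.1160, 0)
  M1 = (+0.1160, +0.1160, 0)
  M2 = (+0.1160, -0.1160, 0)
  M3 = (-0.1160, -0.1160, 0)
rvec = (-0.0408, 0.5752, -0.3773), |rvec| = θ = 0.68911 rad = 39.483°
Rodrigues: sinθ=0.63585, 1−cosθ=0.22819; R = I + sinθ·[k]× + (1−cosθ)·[k]×²:
    [+0.77261 +0.33686 +0.53814]
    [-0.35942 +0.93079 -0.06664]
    [-0.52335 -0.14193 +0.84022]
t = (-0.1703, -0.2134, 1.0787) m
M0: Pc = R·M0+t = (-0.22085, -0.06374, +1.12294); u = 716.5·(-0.22085)/1.12294 + 317.6 = 176.6876, v = 440.7·(-0.06374)/1.12294 + 236.0 = 210.9870
M1: Pc = R·M1+t = (-0.04160, -0.14712, +1.00153); u = 716.5·(-0.04160)/1.00153 + 317.6 = 287.8383, v = 440.7·(-0.14712)/1.00153 + 236.0 = 171.2631
M2: Pc = R·M2+t = (-0.11975, -0.36306, +1.03446); u = 716.5·(-0.11975)/1.03446 + 317.6 = 234.6548, v = 440.7·(-0.36306)/1.03446 + 236.0 = 81.3269
M3: Pc = R·M3+t = (-0.29900, -0.27968, +1.15587); u = 716.5·(-0.29900)/1.15587 + 317.6 = 132.2571, v = 440.7·(-0.27968)/1.15587 + 236.0 = 129.3663

c0=(176.69, 210.99) c1=(287.84, 171.26) c2=(234.65, 81.33) c3=(132.26, 129.37)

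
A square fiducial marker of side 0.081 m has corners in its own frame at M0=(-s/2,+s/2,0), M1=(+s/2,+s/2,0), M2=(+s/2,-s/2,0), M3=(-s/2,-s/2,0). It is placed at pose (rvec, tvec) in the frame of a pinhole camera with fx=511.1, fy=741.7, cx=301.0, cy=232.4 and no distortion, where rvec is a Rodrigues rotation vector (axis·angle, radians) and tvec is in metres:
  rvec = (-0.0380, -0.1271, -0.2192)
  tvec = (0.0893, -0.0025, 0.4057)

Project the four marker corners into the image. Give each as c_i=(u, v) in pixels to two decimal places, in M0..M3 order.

Intrinsics K: fx=511.1, fy=741.7, cx=301.0, cy=232.4
Marker side s = 0.081 m; corners in marker frame (Z=0):
  M0 = (-0.0405, +0.0405, 0)
  M1 = (+0.0405, +0.0405, 0)
  M2 = (+0.0405, -0.0405, 0)
  M3 = (-0.0405, -0.0405, 0)
rvec = (-0.0380, -0.1271, -0.2192), |rvec| = θ = 0.25622 rad = 14.680°
Rodrigues: sinθ=0.25342, 1−cosθ=0.03264; R = I + sinθ·[k]× + (1−cosθ)·[k]×²:
    [+0.96807 +0.21921 -0.12157]
    [-0.21441 +0.97539 +0.05144]
    [+0.12986 -0.02373 +0.99125]
t = (0.0893, -0.0025, 0.4057) m
M0: Pc = R·M0+t = (+0.05897, +0.04569, +0.39948); u = 511.1·(+0.05897)/0.39948 + 301.0 = 376.4484, v = 741.7·(+0.04569)/0.39948 + 232.4 = 317.2250
M1: Pc = R·M1+t = (+0.13739, +0.02832, +0.41000); u = 511.1·(+0.13739)/0.41000 + 301.0 = 472.2630, v = 741.7·(+0.02832)/0.41000 + 232.4 = 283.6313
M2: Pc = R·M2+t = (+0.11963, -0.05069, +0.41192); u = 511.1·(+0.11963)/0.41192 + 301.0 = 449.4325, v = 741.7·(-0.05069)/0.41192 + 232.4 = 141.1339
M3: Pc = R·M3+t = (+0.04121, -0.03332, +0.40140); u = 511.1·(+0.04121)/0.40140 + 301.0 = 353.4785, v = 741.7·(-0.03332)/0.40140 + 232.4 = 170.8327

c0=(376.45, 317.23) c1=(472.26, 283.63) c2=(449.43, 141.13) c3=(353.48, 170.83)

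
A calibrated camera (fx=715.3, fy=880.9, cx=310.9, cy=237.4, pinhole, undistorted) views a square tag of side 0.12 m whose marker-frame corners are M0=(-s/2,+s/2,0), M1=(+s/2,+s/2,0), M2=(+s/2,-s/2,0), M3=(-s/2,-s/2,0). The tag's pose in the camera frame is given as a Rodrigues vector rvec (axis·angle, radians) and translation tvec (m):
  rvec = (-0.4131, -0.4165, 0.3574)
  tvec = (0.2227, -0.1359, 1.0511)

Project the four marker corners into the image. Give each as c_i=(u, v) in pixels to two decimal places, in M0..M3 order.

Intrinsics K: fx=715.3, fy=880.9, cx=310.9, cy=237.4
Marker side s = 0.12 m; corners in marker frame (Z=0):
  M0 = (-0.0600, +0.0600, 0)
  M1 = (+0.0600, +0.0600, 0)
  M2 = (+0.0600, -0.0600, 0)
  M3 = (-0.0600, -0.0600, 0)
rvec = (-0.4131, -0.4165, 0.3574), |rvec| = θ = 0.68692 rad = 39.358°
Rodrigues: sinθ=0.63416, 1−cosθ=0.22680; R = I + sinθ·[k]× + (1−cosθ)·[k]×²:
    [+0.85523 -0.24725 -0.45547]
    [+0.41265 +0.85658 +0.30982]
    [+0.31355 -0.45292 +0.83460]
t = (0.2227, -0.1359, 1.0511) m
M0: Pc = R·M0+t = (+0.15655, -0.10926, +1.00511); u = 715.3·(+0.15655)/1.00511 + 310.9 = 422.3117, v = 880.9·(-0.10926)/1.00511 + 237.4 = 141.6390
M1: Pc = R·M1+t = (+0.25918, -0.05975, +1.04274); u = 715.3·(+0.25918)/1.04274 + 310.9 = 488.6920, v = 880.9·(-0.05975)/1.04274 + 237.4 = 186.9266
M2: Pc = R·M2+t = (+0.28885, -0.16254, +1.09709); u = 715.3·(+0.28885)/1.09709 + 310.9 = 499.2290, v = 880.9·(-0.16254)/1.09709 + 237.4 = 106.8926
M3: Pc = R·M3+t = (+0.18622, -0.21205, +1.05946); u = 715.3·(+0.18622)/1.05946 + 310.9 = 436.6281, v = 880.9·(-0.21205)/1.05946 + 237.4 = 61.0859

c0=(422.31, 141.64) c1=(488.69, 186.93) c2=(499.23, 106.89) c3=(436.63, 61.09)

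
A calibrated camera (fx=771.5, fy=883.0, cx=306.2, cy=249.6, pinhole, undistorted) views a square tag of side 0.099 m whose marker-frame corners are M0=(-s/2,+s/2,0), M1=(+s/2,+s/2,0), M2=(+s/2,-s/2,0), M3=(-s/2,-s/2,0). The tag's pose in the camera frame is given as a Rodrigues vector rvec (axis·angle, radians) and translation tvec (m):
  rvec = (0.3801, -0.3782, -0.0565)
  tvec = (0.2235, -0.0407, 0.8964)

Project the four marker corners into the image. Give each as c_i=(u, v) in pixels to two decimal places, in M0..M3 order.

Intrinsics K: fx=771.5, fy=883.0, cx=306.2, cy=249.6
Marker side s = 0.099 m; corners in marker frame (Z=0):
  M0 = (-0.0495, +0.0495, 0)
  M1 = (+0.0495, +0.0495, 0)
  M2 = (+0.0495, -0.0495, 0)
  M3 = (-0.0495, -0.0495, 0)
rvec = (0.3801, -0.3782, -0.0565), |rvec| = θ = 0.53917 rad = 30.892°
Rodrigues: sinθ=0.51342, 1−cosθ=0.14186; R = I + sinθ·[k]× + (1−cosθ)·[k]×²:
    [+0.92864 -0.01635 -0.37062]
    [-0.12395 +0.92794 -0.35152]
    [+0.34966 +0.37238 +0.85969]
t = (0.2235, -0.0407, 0.8964) m
M0: Pc = R·M0+t = (+0.17672, +0.01137, +0.89752); u = 771.5·(+0.17672)/0.89752 + 306.2 = 458.1087, v = 883.0·(+0.01137)/0.89752 + 249.6 = 260.7847
M1: Pc = R·M1+t = (+0.26866, -0.00090, +0.93214); u = 771.5·(+0.26866)/0.93214 + 306.2 = 528.5590, v = 883.0·(-0.00090)/0.93214 + 249.6 = 248.7447
M2: Pc = R·M2+t = (+0.27028, -0.09277, +0.89528); u = 771.5·(+0.27028)/0.89528 + 306.2 = 539.1101, v = 883.0·(-0.09277)/0.89528 + 249.6 = 158.1033
M3: Pc = R·M3+t = (+0.17834, -0.08050, +0.86066); u = 771.5·(+0.17834)/0.86066 + 306.2 = 466.0665, v = 883.0·(-0.08050)/0.86066 + 249.6 = 167.0133

c0=(458.11, 260.78) c1=(528.56, 248.74) c2=(539.11, 158.10) c3=(466.07, 167.01)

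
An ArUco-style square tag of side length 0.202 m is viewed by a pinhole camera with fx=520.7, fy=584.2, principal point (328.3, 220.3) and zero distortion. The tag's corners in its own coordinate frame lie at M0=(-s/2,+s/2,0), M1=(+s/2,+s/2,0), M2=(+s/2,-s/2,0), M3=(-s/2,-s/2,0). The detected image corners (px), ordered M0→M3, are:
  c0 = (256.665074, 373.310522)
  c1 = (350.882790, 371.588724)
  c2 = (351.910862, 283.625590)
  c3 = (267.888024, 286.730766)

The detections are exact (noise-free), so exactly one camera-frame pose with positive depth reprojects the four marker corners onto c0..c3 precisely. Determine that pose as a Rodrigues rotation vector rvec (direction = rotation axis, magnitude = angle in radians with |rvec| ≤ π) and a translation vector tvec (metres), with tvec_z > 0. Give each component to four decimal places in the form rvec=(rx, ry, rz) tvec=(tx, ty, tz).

Intrinsics K: fx=520.7, fy=584.2, cx=328.3, cy=220.3
Marker side s = 0.202 m; corners in marker frame (Z=0):
  M0 = (-0.1010, +0.1010, 0)
  M1 = (+0.1010, +0.1010, 0)
  M2 = (+0.1010, -0.1010, 0)
  M3 = (-0.1010, -0.1010, 0)
Detected image corners:
  c0 = (256.665074, 373.310522) px
  c1 = (350.882790, 371.588724) px
  c2 = (351.910862, 283.625590) px
  c3 = (267.888024, 286.730766) px
Planar DLT: solve 8×8 A·h = b for H (H[2,2]=1):
  H  [+410.79091 -206.31838 +306.58941]
  H  [-43.15748 +243.66217 +326.30098]
  H  [-0.09431 -0.57279 +1.00000]
B = K⁻¹H; ‖b₁‖=0.854470, ‖b₂‖=0.854470; λ = 2/(‖b₁‖+‖b₂‖) = 1.170316, sign → tz>0 ⇒ λ=+1.170316
r₁ = λ·B[:,0] = (+0.99288,-0.04483,-0.11038); r₂ = λ·B[:,1] = (-0.04106,+0.74091,-0.67035)
r₃ = r₁×r₂ = (+0.11183,+0.67011,+0.73379); SVD([r₁ r₂ r₃]) → R = UVᵀ:
  R  [+0.99288 -0.04106 +0.11183]
  R  [-0.04483 +0.74091 +0.67011]
  R  [-0.11038 -0.67035 +0.73379]
t = (-0.04880, +0.21235, +1.17032) m
tr R = 2.467580; θ = arccos((tr R − 1)/2) = 0.746913 rad = 42.795°
axis k = ((R−Rᵀ)₃₂, (R−Rᵀ)₁₃, (R−Rᵀ)₂₁) / (2 sinθ) = (-0.986533, +0.163539, -0.002774)
rvec = θ·k = (-0.736854, +0.122149, -0.002072)

rvec=(-0.7369, 0.1221, -0.0021) tvec=(-0.0488, 0.2123, 1.1703)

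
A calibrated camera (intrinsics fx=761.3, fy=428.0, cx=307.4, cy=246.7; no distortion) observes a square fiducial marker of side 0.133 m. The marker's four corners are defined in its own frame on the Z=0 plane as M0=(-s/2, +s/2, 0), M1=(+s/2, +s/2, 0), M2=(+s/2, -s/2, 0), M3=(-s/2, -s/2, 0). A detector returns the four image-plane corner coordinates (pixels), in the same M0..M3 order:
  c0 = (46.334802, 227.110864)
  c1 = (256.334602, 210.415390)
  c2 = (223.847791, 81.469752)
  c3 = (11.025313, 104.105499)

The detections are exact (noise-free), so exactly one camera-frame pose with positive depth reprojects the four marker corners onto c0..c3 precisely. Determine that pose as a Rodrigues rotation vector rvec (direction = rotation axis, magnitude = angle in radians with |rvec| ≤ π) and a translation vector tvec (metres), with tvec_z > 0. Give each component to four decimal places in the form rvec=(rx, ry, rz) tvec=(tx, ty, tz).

rvec=(0.0797, 0.1458, -0.1313) tvec=(-0.1043, -0.0954, 0.4535)

Intrinsics K: fx=761.3, fy=428.0, cx=307.4, cy=246.7
Marker side s = 0.133 m; corners in marker frame (Z=0):
  M0 = (-0.0665, +0.0665, 0)
  M1 = (+0.0665, +0.0665, 0)
  M2 = (+0.0665, -0.0665, 0)
  M3 = (-0.0665, -0.0665, 0)
Detected image corners:
  c0 = (46.334802, 227.110864) px
  c1 = (256.334602, 210.415390) px
  c2 = (223.847791, 81.469752) px
  c3 = (11.025313, 104.105499) px
Planar DLT: solve 8×8 A·h = b for H (H[2,2]=1):
  H  [+1545.02176 +275.72090 +132.23462]
  H  [-199.13273 +970.58868 +156.63408]
  H  [-0.33060 +0.15340 +1.00000]
B = K⁻¹H; ‖b₁‖=2.205238, ‖b₂‖=2.205238; λ = 2/(‖b₁‖+‖b₂‖) = 0.453466, sign → tz>0 ⇒ λ=+0.453466
r₁ = λ·B[:,0] = (+0.98082,-0.12457,-0.14991); r₂ = λ·B[:,1] = (+0.13615,+0.98824,+0.06956)
r₃ = r₁×r₂ = (+0.13949,-0.08864,+0.98625); SVD([r₁ r₂ r₃]) → R = UVᵀ:
  R  [+0.98082 +0.13615 +0.13949]
  R  [-0.12457 +0.98824 -0.08864]
  R  [-0.14991 +0.06956 +0.98625]
t = (-0.10434, -0.09542, +0.45347) m
tr R = 2.955313; θ = arccos((tr R − 1)/2) = 0.211789 rad = 12.135°
axis k = ((R−Rᵀ)₃₂, (R−Rᵀ)₁₃, (R−Rᵀ)₂₁) / (2 sinθ) = (+0.376283, +0.688365, -0.620133)
rvec = θ·k = (+0.079693, +0.145788, -0.131337)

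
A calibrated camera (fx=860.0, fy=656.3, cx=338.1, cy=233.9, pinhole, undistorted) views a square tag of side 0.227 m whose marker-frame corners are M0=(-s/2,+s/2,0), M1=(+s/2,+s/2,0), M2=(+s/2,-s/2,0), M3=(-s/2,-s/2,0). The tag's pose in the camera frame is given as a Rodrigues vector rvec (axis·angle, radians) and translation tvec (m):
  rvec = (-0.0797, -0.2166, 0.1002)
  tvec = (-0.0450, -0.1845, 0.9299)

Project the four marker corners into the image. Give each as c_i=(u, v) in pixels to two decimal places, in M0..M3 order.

Intrinsics K: fx=860.0, fy=656.3, cx=338.1, cy=233.9
Marker side s = 0.227 m; corners in marker frame (Z=0):
  M0 = (-0.1135, +0.1135, 0)
  M1 = (+0.1135, +0.1135, 0)
  M2 = (+0.1135, -0.1135, 0)
  M3 = (-0.1135, -0.1135, 0)
rvec = (-0.0797, -0.2166, 0.1002), |rvec| = θ = 0.25161 rad = 14.416°
Rodrigues: sinθ=0.24896, 1−cosθ=0.03149; R = I + sinθ·[k]× + (1−cosθ)·[k]×²:
    [+0.97167 -0.09056 -0.21829]
    [+0.10773 +0.99185 +0.06807]
    [+0.21035 -0.08966 +0.97351]
t = (-0.0450, -0.1845, 0.9299) m
M0: Pc = R·M0+t = (-0.16556, -0.08415, +0.89585); u = 860.0·(-0.16556)/0.89585 + 338.1 = 179.1620, v = 656.3·(-0.08415)/0.89585 + 233.9 = 172.2495
M1: Pc = R·M1+t = (+0.05501, -0.05970, +0.94360); u = 860.0·(+0.05501)/0.94360 + 338.1 = 388.2329, v = 656.3·(-0.05970)/0.94360 + 233.9 = 192.3785
M2: Pc = R·M2+t = (+0.07556, -0.28485, +0.96395); u = 860.0·(+0.07556)/0.96395 + 338.1 = 405.5147, v = 656.3·(-0.28485)/0.96395 + 233.9 = 39.9636
M3: Pc = R·M3+t = (-0.14501, -0.30930, +0.91620); u = 860.0·(-0.14501)/0.91620 + 338.1 = 201.9887, v = 656.3·(-0.30930)/0.91620 + 233.9 = 12.3384

c0=(179.16, 172.25) c1=(388.23, 192.38) c2=(405.51, 39.96) c3=(201.99, 12.34)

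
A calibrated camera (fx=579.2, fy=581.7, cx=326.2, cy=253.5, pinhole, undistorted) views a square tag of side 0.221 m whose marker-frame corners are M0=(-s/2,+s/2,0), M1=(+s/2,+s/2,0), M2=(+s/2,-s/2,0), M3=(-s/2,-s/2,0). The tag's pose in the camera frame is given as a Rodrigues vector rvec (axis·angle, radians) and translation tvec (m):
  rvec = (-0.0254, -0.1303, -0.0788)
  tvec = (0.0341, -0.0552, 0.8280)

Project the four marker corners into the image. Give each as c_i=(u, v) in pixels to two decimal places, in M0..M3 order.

c0=(278.89, 298.97) c1=(431.10, 285.65) c2=(418.40, 133.80) c3=(266.58, 141.67)

Intrinsics K: fx=579.2, fy=581.7, cx=326.2, cy=253.5
Marker side s = 0.221 m; corners in marker frame (Z=0):
  M0 = (-0.1105, +0.1105, 0)
  M1 = (+0.1105, +0.1105, 0)
  M2 = (+0.1105, -0.1105, 0)
  M3 = (-0.1105, -0.1105, 0)
rvec = (-0.0254, -0.1303, -0.0788), |rvec| = θ = 0.15438 rad = 8.845°
Rodrigues: sinθ=0.15377, 1−cosθ=0.01189; R = I + sinθ·[k]× + (1−cosθ)·[k]×²:
    [+0.98843 +0.08014 -0.12878]
    [-0.07684 +0.99658 +0.03042]
    [+0.13078 -0.02018 +0.99121]
t = (0.0341, -0.0552, 0.8280) m
M0: Pc = R·M0+t = (-0.06627, +0.06341, +0.81132); u = 579.2·(-0.06627)/0.81132 + 326.2 = 278.8927, v = 581.7·(+0.06341)/0.81132 + 253.5 = 298.9654
M1: Pc = R·M1+t = (+0.15218, +0.04643, +0.84022); u = 579.2·(+0.15218)/0.84022 + 326.2 = 431.1018, v = 581.7·(+0.04643)/0.84022 + 253.5 = 285.6454
M2: Pc = R·M2+t = (+0.13447, -0.17381, +0.84468); u = 579.2·(+0.13447)/0.84468 + 326.2 = 418.4038, v = 581.7·(-0.17381)/0.84468 + 253.5 = 133.8019
M3: Pc = R·M3+t = (-0.08398, -0.15683, +0.81578); u = 579.2·(-0.08398)/0.81578 + 326.2 = 266.5767, v = 581.7·(-0.15683)/0.81578 + 253.5 = 141.6694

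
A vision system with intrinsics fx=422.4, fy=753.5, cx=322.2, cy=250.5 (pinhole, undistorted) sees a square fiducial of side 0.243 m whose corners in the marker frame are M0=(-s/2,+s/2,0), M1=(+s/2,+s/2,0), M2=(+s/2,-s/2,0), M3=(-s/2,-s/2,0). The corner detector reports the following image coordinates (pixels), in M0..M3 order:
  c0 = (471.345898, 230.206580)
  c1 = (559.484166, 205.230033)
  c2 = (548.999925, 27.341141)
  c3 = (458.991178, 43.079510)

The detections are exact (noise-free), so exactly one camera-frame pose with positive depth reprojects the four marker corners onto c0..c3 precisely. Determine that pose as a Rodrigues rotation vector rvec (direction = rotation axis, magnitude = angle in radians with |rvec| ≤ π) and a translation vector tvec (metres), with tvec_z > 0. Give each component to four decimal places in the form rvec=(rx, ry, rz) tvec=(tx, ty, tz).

rvec=(0.0437, -0.2211, -0.1440) tvec=(0.4478, -0.1645, 1.0024)

Intrinsics K: fx=422.4, fy=753.5, cx=322.2, cy=250.5
Marker side s = 0.243 m; corners in marker frame (Z=0):
  M0 = (-0.1215, +0.1215, 0)
  M1 = (+0.1215, +0.1215, 0)
  M2 = (+0.1215, -0.1215, 0)
  M3 = (-0.1215, -0.1215, 0)
Detected image corners:
  c0 = (471.345898, 230.206580) px
  c1 = (559.484166, 205.230033) px
  c2 = (548.999925, 27.341141) px
  c3 = (458.991178, 43.079510) px
Planar DLT: solve 8×8 A·h = b for H (H[2,2]=1):
  H  [+476.05089 +76.89947 +510.90884]
  H  [-56.73802 +758.01031 +126.85129]
  H  [+0.21487 +0.05887 +1.00000]
B = K⁻¹H; ‖b₁‖=0.997642, ‖b₂‖=0.997642; λ = 2/(‖b₁‖+‖b₂‖) = 1.002364, sign → tz>0 ⇒ λ=+1.002364
r₁ = λ·B[:,0] = (+0.96539,-0.14708,+0.21538); r₂ = λ·B[:,1] = (+0.13747,+0.98875,+0.05901)
r₃ = r₁×r₂ = (-0.22163,-0.02736,+0.97475); SVD([r₁ r₂ r₃]) → R = UVᵀ:
  R  [+0.96539 +0.13747 -0.22163]
  R  [-0.14708 +0.98875 -0.02736]
  R  [+0.21538 +0.05901 +0.97475]
t = (+0.44781, -0.16449, +1.00236) m
tr R = 2.928883; θ = arccos((tr R − 1)/2) = 0.267474 rad = 15.325°
axis k = ((R−Rᵀ)₃₂, (R−Rᵀ)₁₃, (R−Rᵀ)₂₁) / (2 sinθ) = (+0.163390, -0.826749, -0.538322)
rvec = θ·k = (+0.043703, -0.221134, -0.143987)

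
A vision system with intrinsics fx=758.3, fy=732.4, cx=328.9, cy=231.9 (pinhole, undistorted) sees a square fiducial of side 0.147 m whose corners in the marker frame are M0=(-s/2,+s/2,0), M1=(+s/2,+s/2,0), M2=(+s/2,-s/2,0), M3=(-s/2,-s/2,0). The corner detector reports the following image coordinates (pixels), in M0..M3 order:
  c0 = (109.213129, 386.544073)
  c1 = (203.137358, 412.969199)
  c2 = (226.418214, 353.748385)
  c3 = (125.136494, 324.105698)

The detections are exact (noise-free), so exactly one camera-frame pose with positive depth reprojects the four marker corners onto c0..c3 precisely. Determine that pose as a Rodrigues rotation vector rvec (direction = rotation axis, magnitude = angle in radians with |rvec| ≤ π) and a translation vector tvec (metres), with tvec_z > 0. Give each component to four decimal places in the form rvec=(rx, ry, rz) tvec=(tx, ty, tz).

Intrinsics K: fx=758.3, fy=732.4, cx=328.9, cy=231.9
Marker side s = 0.147 m; corners in marker frame (Z=0):
  M0 = (-0.0735, +0.0735, 0)
  M1 = (+0.0735, +0.0735, 0)
  M2 = (+0.0735, -0.0735, 0)
  M3 = (-0.0735, -0.0735, 0)
Detected image corners:
  c0 = (109.213129, 386.544073) px
  c1 = (203.137358, 412.969199) px
  c2 = (226.418214, 353.748385) px
  c3 = (125.136494, 324.105698) px
Planar DLT: solve 8×8 A·h = b for H (H[2,2]=1):
  H  [+681.74209 -44.67477 +165.99598]
  H  [+232.02496 +611.49956 +370.65540]
  H  [+0.11304 +0.53550 +1.00000]
B = K⁻¹H; ‖b₁‖=0.902367, ‖b₂‖=0.902367; λ = 2/(‖b₁‖+‖b₂‖) = 1.108197, sign → tz>0 ⇒ λ=+1.108197
r₁ = λ·B[:,0] = (+0.94198,+0.31141,+0.12527); r₂ = λ·B[:,1] = (-0.32268,+0.73736,+0.59344)
r₃ = r₁×r₂ = (+0.09244,-0.59943,+0.79507); SVD([r₁ r₂ r₃]) → R = UVᵀ:
  R  [+0.94198 -0.32268 +0.09244]
  R  [+0.31141 +0.73736 -0.59943]
  R  [+0.12527 +0.59344 +0.79507]
t = (-0.23807, +0.20995, +1.10820) m
tr R = 2.474410; θ = arccos((tr R − 1)/2) = 0.741872 rad = 42.506°
axis k = ((R−Rᵀ)₃₂, (R−Rᵀ)₁₃, (R−Rᵀ)₂₁) / (2 sinθ) = (+0.882737, -0.024291, +0.469238)
rvec = θ·k = (+0.654878, -0.018021, +0.348115)

rvec=(0.6549, -0.0180, 0.3481) tvec=(-0.2381, 0.2100, 1.1082)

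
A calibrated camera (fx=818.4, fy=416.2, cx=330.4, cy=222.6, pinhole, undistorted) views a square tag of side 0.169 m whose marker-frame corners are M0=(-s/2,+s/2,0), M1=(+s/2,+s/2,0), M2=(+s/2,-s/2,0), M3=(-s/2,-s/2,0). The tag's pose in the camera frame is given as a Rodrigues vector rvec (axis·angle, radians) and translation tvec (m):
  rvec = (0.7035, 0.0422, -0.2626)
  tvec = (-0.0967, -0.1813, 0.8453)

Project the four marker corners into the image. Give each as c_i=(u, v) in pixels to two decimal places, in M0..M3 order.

c0=(189.13, 176.58) c1=(336.21, 157.71) c2=(292.26, 82.97) c3=(126.72, 106.36)

Intrinsics K: fx=818.4, fy=416.2, cx=330.4, cy=222.6
Marker side s = 0.169 m; corners in marker frame (Z=0):
  M0 = (-0.0845, +0.0845, 0)
  M1 = (+0.0845, +0.0845, 0)
  M2 = (+0.0845, -0.0845, 0)
  M3 = (-0.0845, -0.0845, 0)
rvec = (0.7035, 0.0422, -0.2626), |rvec| = θ = 0.75210 rad = 43.092°
Rodrigues: sinθ=0.68317, 1−cosθ=0.26974; R = I + sinθ·[k]× + (1−cosθ)·[k]×²:
    [+0.96627 +0.25269 -0.04976]
    [-0.22438 +0.73111 -0.64431]
    [-0.12643 +0.63374 +0.76314]
t = (-0.0967, -0.1813, 0.8453) m
M0: Pc = R·M0+t = (-0.15700, -0.10056, +0.90953); u = 818.4·(-0.15700)/0.90953 + 330.4 = 189.1339, v = 416.2·(-0.10056)/0.90953 + 222.6 = 176.5833
M1: Pc = R·M1+t = (+0.00630, -0.13848, +0.88817); u = 818.4·(+0.00630)/0.88817 + 330.4 = 336.2069, v = 416.2·(-0.13848)/0.88817 + 222.6 = 157.7069
M2: Pc = R·M2+t = (-0.03640, -0.26204, +0.78107); u = 818.4·(-0.03640)/0.78107 + 330.4 = 292.2570, v = 416.2·(-0.26204)/0.78107 + 222.6 = 82.9698
M3: Pc = R·M3+t = (-0.19970, -0.22412, +0.80243); u = 818.4·(-0.19970)/0.80243 + 330.4 = 126.7241, v = 416.2·(-0.22412)/0.80243 + 222.6 = 106.3557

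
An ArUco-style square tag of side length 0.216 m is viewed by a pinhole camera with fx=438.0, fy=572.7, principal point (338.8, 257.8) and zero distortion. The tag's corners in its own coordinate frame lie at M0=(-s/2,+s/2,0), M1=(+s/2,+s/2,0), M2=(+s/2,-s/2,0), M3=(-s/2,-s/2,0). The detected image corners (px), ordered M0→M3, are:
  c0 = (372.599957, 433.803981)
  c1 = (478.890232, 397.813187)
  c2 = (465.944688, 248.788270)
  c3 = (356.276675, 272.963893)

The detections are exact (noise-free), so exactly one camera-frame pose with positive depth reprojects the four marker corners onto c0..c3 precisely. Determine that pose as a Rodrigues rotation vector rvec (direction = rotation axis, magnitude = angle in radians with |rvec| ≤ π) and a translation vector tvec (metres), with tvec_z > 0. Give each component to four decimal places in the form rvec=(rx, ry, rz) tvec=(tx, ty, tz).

rvec=(0.0534, -0.2999, -0.1445) tvec=(0.1462, 0.1102, 0.7819)

Intrinsics K: fx=438.0, fy=572.7, cx=338.8, cy=257.8
Marker side s = 0.216 m; corners in marker frame (Z=0):
  M0 = (-0.1080, +0.1080, 0)
  M1 = (+0.1080, +0.1080, 0)
  M2 = (+0.1080, -0.1080, 0)
  M3 = (-0.1080, -0.1080, 0)
Detected image corners:
  c0 = (372.599957, 433.803981) px
  c1 = (478.890232, 397.813187) px
  c2 = (465.944688, 248.788270) px
  c3 = (356.276675, 272.963893) px
Planar DLT: solve 8×8 A·h = b for H (H[2,2]=1):
  H  [+655.22872 +106.97349 +420.66816]
  H  [-13.89210 +748.15137 +338.52949]
  H  [+0.37140 +0.09449 +1.00000]
B = K⁻¹H; ‖b₁‖=1.278857, ‖b₂‖=1.278857; λ = 2/(‖b₁‖+‖b₂‖) = 0.781948, sign → tz>0 ⇒ λ=+0.781948
r₁ = λ·B[:,0] = (+0.94512,-0.14970,+0.29042); r₂ = λ·B[:,1] = (+0.13383,+0.98825,+0.07388)
r₃ = r₁×r₂ = (-0.29806,-0.03096,+0.95404); SVD([r₁ r₂ r₃]) → R = UVᵀ:
  R  [+0.94512 +0.13383 -0.29806]
  R  [-0.14970 +0.98825 -0.03096]
  R  [+0.29042 +0.07388 +0.95404]
t = (+0.14616, +0.11023, +0.78195) m
tr R = 2.887408; θ = arccos((tr R − 1)/2) = 0.337141 rad = 19.317°
axis k = ((R−Rᵀ)₃₂, (R−Rᵀ)₁₃, (R−Rᵀ)₂₁) / (2 sinθ) = (+0.158475, -0.889507, -0.428558)
rvec = θ·k = (+0.053429, -0.299890, -0.144485)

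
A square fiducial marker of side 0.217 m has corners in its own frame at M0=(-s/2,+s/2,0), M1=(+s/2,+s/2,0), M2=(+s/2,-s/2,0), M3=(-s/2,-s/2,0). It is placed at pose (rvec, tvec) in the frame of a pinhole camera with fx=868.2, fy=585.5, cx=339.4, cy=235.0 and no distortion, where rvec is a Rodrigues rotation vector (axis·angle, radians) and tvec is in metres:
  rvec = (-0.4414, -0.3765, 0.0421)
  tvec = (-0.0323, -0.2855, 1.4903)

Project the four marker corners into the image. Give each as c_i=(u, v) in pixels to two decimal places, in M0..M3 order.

c0=(259.91, 151.56) c1=(382.22, 166.13) c2=(374.80, 97.16) c3=(259.64, 80.02)

Intrinsics K: fx=868.2, fy=585.5, cx=339.4, cy=235.0
Marker side s = 0.217 m; corners in marker frame (Z=0):
  M0 = (-0.1085, +0.1085, 0)
  M1 = (+0.1085, +0.1085, 0)
  M2 = (+0.1085, -0.1085, 0)
  M3 = (-0.1085, -0.1085, 0)
rvec = (-0.4414, -0.3765, 0.0421), |rvec| = θ = 0.58169 rad = 33.328°
Rodrigues: sinθ=0.54943, 1−cosθ=0.16446; R = I + sinθ·[k]× + (1−cosθ)·[k]×²:
    [+0.93024 +0.04101 -0.36466]
    [+0.12054 +0.90444 +0.40922]
    [+0.34659 -0.42463 +0.83640]
t = (-0.0323, -0.2855, 1.4903) m
M0: Pc = R·M0+t = (-0.12878, -0.20045, +1.40662); u = 868.2·(-0.12878)/1.40662 + 339.4 = 259.9133, v = 585.5·(-0.20045)/1.40662 + 235.0 = 151.5647
M1: Pc = R·M1+t = (+0.07308, -0.17429, +1.48183); u = 868.2·(+0.07308)/1.48183 + 339.4 = 382.2176, v = 585.5·(-0.17429)/1.48183 + 235.0 = 166.1349
M2: Pc = R·M2+t = (+0.06418, -0.37055, +1.57398); u = 868.2·(+0.06418)/1.57398 + 339.4 = 374.8021, v = 585.5·(-0.37055)/1.57398 + 235.0 = 97.1591
M3: Pc = R·M3+t = (-0.13768, -0.39671, +1.49877); u = 868.2·(-0.13768)/1.49877 + 339.4 = 259.6449, v = 585.5·(-0.39671)/1.49877 + 235.0 = 80.0234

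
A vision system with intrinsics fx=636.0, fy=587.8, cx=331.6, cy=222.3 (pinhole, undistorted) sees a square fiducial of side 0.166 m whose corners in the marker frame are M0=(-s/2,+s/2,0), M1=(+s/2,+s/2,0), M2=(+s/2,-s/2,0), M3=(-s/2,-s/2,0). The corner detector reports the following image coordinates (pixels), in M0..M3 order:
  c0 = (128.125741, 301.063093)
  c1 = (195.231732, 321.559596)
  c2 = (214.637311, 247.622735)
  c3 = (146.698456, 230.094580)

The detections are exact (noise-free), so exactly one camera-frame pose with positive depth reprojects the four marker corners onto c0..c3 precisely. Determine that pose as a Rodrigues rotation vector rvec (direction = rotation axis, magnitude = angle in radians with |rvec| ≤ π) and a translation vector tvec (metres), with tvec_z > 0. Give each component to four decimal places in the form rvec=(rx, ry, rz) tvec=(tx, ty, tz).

Intrinsics K: fx=636.0, fy=587.8, cx=331.6, cy=222.3
Marker side s = 0.166 m; corners in marker frame (Z=0):
  M0 = (-0.0830, +0.0830, 0)
  M1 = (+0.0830, +0.0830, 0)
  M2 = (+0.0830, -0.0830, 0)
  M3 = (-0.0830, -0.0830, 0)
Detected image corners:
  c0 = (128.125741, 301.063093) px
  c1 = (195.231732, 321.559596) px
  c2 = (214.637311, 247.622735) px
  c3 = (146.698456, 230.094580) px
Planar DLT: solve 8×8 A·h = b for H (H[2,2]=1):
  H  [+364.30953 -113.56019 +170.47477]
  H  [+46.31421 +437.53244 +274.90304]
  H  [-0.24800 +0.00456 +1.00000]
B = K⁻¹H; ‖b₁‖=0.764368, ‖b₂‖=0.764368; λ = 2/(‖b₁‖+‖b₂‖) = 1.308271, sign → tz>0 ⇒ λ=+1.308271
r₁ = λ·B[:,0] = (+0.91856,+0.22579,-0.32445); r₂ = λ·B[:,1] = (-0.23671,+0.97156,+0.00597)
r₃ = r₁×r₂ = (+0.31657,+0.07132,+0.94588); SVD([r₁ r₂ r₃]) → R = UVᵀ:
  R  [+0.91856 -0.23671 +0.31657]
  R  [+0.22579 +0.97156 +0.07132]
  R  [-0.32445 +0.00597 +0.94588]
t = (-0.33144, +0.11708, +1.30827) m
tr R = 2.836005; θ = arccos((tr R − 1)/2) = 0.407782 rad = 23.364°
axis k = ((R−Rᵀ)₃₂, (R−Rᵀ)₁₃, (R−Rᵀ)₂₁) / (2 sinθ) = (-0.082398, +0.808203, +0.583111)
rvec = θ·k = (-0.033600, +0.329571, +0.237782)

rvec=(-0.0336, 0.3296, 0.2378) tvec=(-0.3314, 0.1171, 1.3083)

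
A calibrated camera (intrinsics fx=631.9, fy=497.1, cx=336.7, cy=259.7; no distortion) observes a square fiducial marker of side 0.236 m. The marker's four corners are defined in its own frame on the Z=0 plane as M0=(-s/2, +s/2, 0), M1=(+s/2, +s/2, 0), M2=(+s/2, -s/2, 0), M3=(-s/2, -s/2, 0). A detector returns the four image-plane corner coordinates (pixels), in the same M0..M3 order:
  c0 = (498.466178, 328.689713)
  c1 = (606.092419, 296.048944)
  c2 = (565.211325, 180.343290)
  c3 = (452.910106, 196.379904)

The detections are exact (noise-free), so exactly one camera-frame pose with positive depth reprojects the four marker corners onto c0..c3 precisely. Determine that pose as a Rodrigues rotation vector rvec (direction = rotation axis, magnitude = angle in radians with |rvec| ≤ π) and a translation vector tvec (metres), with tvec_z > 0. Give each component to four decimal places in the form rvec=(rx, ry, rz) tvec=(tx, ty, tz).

rvec=(-0.1047, -0.5320, -0.2407) tvec=(0.2869, -0.0193, 0.9178)

Intrinsics K: fx=631.9, fy=497.1, cx=336.7, cy=259.7
Marker side s = 0.236 m; corners in marker frame (Z=0):
  M0 = (-0.1180, +0.1180, 0)
  M1 = (+0.1180, +0.1180, 0)
  M2 = (+0.1180, -0.1180, 0)
  M3 = (-0.1180, -0.1180, 0)
Detected image corners:
  c0 = (498.466178, 328.689713) px
  c1 = (606.092419, 296.048944) px
  c2 = (565.211325, 180.343290) px
  c3 = (452.910106, 196.379904) px
Planar DLT: solve 8×8 A·h = b for H (H[2,2]=1):
  H  [+762.93093 +161.36858 +534.19887]
  H  [+37.12707 +513.17566 +249.27095]
  H  [+0.55955 -0.03977 +1.00000]
B = K⁻¹H; ‖b₁‖=1.089554, ‖b₂‖=1.089554; λ = 2/(‖b₁‖+‖b₂‖) = 0.917807, sign → tz>0 ⇒ λ=+0.917807
r₁ = λ·B[:,0] = (+0.83448,-0.19975,+0.51356); r₂ = λ·B[:,1] = (+0.25383,+0.96656,-0.03651)
r₃ = r₁×r₂ = (-0.48909,+0.16082,+0.85728); SVD([r₁ r₂ r₃]) → R = UVᵀ:
  R  [+0.83448 +0.25383 -0.48909]
  R  [-0.19975 +0.96656 +0.16082]
  R  [+0.51356 -0.03651 +0.85728]
t = (+0.28686, -0.01926, +0.91781) m
tr R = 2.658317; θ = arccos((tr R − 1)/2) = 0.593196 rad = 33.988°
axis k = ((R−Rᵀ)₃₂, (R−Rᵀ)₁₃, (R−Rᵀ)₂₁) / (2 sinθ) = (-0.176494, -0.896805, -0.405699)
rvec = θ·k = (-0.104696, -0.531981, -0.240659)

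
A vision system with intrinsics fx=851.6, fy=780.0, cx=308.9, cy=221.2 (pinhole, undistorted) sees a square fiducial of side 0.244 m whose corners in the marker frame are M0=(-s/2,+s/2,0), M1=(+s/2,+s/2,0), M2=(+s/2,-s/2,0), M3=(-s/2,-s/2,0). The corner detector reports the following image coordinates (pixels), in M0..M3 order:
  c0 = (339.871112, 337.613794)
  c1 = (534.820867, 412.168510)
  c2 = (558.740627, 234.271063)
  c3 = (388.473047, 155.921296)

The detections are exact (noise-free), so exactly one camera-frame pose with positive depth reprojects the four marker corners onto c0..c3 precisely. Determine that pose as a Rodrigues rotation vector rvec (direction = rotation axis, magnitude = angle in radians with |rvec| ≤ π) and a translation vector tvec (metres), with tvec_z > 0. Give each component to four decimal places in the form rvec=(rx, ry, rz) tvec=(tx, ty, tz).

Intrinsics K: fx=851.6, fy=780.0, cx=308.9, cy=221.2
Marker side s = 0.244 m; corners in marker frame (Z=0):
  M0 = (-0.1220, +0.1220, 0)
  M1 = (+0.1220, +0.1220, 0)
  M2 = (+0.1220, -0.1220, 0)
  M3 = (-0.1220, -0.1220, 0)
Detected image corners:
  c0 = (339.871112, 337.613794) px
  c1 = (534.820867, 412.168510) px
  c2 = (558.740627, 234.271063) px
  c3 = (388.473047, 155.921296) px
Planar DLT: solve 8×8 A·h = b for H (H[2,2]=1):
  H  [+880.61005 -372.22923 +459.87938]
  H  [+398.43639 +595.51670 +280.94998]
  H  [+0.29698 -0.49498 +1.00000]
B = K⁻¹H; ‖b₁‖=1.062210, ‖b₂‖=1.062210; λ = 2/(‖b₁‖+‖b₂‖) = 0.941434, sign → tz>0 ⇒ λ=+0.941434
r₁ = λ·B[:,0] = (+0.87209,+0.40161,+0.27959); r₂ = λ·B[:,1] = (-0.24247,+0.85092,-0.46599)
r₃ = r₁×r₂ = (-0.42505,+0.33859,+0.83945); SVD([r₁ r₂ r₃]) → R = UVᵀ:
  R  [+0.87209 -0.24247 -0.42505]
  R  [+0.40161 +0.85092 +0.33859]
  R  [+0.27959 -0.46599 +0.83945]
t = (+0.16691, +0.07212, +0.94143) m
tr R = 2.562461; θ = arccos((tr R − 1)/2) = 0.674161 rad = 38.627°
axis k = ((R−Rᵀ)₃₂, (R−Rᵀ)₁₃, (R−Rᵀ)₂₁) / (2 sinθ) = (-0.644449, -0.564398, +0.515887)
rvec = θ·k = (-0.434463, -0.380495, +0.347791)

rvec=(-0.4345, -0.3805, 0.3478) tvec=(0.1669, 0.0721, 0.9414)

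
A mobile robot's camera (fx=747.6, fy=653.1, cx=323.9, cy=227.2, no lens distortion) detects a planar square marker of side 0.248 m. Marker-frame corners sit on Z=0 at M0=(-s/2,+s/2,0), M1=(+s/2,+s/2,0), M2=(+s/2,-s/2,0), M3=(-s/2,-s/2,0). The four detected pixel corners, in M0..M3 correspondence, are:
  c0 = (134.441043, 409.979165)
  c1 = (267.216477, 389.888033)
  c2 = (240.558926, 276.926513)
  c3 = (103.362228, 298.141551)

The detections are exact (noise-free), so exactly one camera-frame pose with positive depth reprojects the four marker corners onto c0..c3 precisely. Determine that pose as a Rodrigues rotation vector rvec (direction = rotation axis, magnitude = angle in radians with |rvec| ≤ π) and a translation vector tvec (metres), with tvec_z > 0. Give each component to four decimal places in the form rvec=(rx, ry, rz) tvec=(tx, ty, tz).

rvec=(0.1848, 0.0045, -0.1778) tvec=(-0.2476, 0.2423, 1.3470)

Intrinsics K: fx=747.6, fy=653.1, cx=323.9, cy=227.2
Marker side s = 0.248 m; corners in marker frame (Z=0):
  M0 = (-0.1240, +0.1240, 0)
  M1 = (+0.1240, +0.1240, 0)
  M2 = (+0.1240, -0.1240, 0)
  M3 = (-0.1240, -0.1240, 0)
Detected image corners:
  c0 = (134.441043, 409.979165) px
  c1 = (267.216477, 389.888033) px
  c2 = (240.558926, 276.926513) px
  c3 = (103.362228, 298.141551) px
Planar DLT: solve 8×8 A·h = b for H (H[2,2]=1):
  H  [+541.27018 +141.65394 +186.50770]
  H  [-88.54946 +499.75219 +344.69698]
  H  [-0.01544 +0.13537 +1.00000]
B = K⁻¹H; ‖b₁‖=0.742374, ‖b₂‖=0.742374; λ = 2/(‖b₁‖+‖b₂‖) = 1.347031, sign → tz>0 ⇒ λ=+1.347031
r₁ = λ·B[:,0] = (+0.98428,-0.17540,-0.02080); r₂ = λ·B[:,1] = (+0.17623,+0.96731,+0.18235)
r₃ = r₁×r₂ = (-0.01186,-0.18315,+0.98301); SVD([r₁ r₂ r₃]) → R = UVᵀ:
  R  [+0.98428 +0.17623 -0.01186]
  R  [-0.17540 +0.96731 -0.18315]
  R  [-0.02080 +0.18235 +0.98301]
t = (-0.24755, +0.24234, +1.34703) m
tr R = 2.934602; θ = arccos((tr R − 1)/2) = 0.256432 rad = 14.692°
axis k = ((R−Rᵀ)₃₂, (R−Rᵀ)₁₃, (R−Rᵀ)₂₁) / (2 sinθ) = (+0.720544, +0.017634, -0.693185)
rvec = θ·k = (+0.184770, +0.004522, -0.177755)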